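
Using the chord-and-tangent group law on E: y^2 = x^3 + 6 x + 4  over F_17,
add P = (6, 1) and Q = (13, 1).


P != Q, so use the chord formula.
s = (y2 - y1) / (x2 - x1) = (0) / (7) mod 17 = 0
x3 = s^2 - x1 - x2 mod 17 = 0^2 - 6 - 13 = 15
y3 = s (x1 - x3) - y1 mod 17 = 0 * (6 - 15) - 1 = 16

P + Q = (15, 16)


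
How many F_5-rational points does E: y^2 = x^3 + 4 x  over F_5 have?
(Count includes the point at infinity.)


For each x in F_5, count y with y^2 = x^3 + 4 x + 0 mod 5:
  x = 0: RHS = 0, y in [0]  -> 1 point(s)
  x = 1: RHS = 0, y in [0]  -> 1 point(s)
  x = 2: RHS = 1, y in [1, 4]  -> 2 point(s)
  x = 3: RHS = 4, y in [2, 3]  -> 2 point(s)
  x = 4: RHS = 0, y in [0]  -> 1 point(s)
Affine points: 7. Add the point at infinity: total = 8.

#E(F_5) = 8


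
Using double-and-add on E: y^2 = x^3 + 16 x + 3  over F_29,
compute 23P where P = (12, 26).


k = 23 = 10111_2 (binary, LSB first: 11101)
Double-and-add from P = (12, 26):
  bit 0 = 1: acc = O + (12, 26) = (12, 26)
  bit 1 = 1: acc = (12, 26) + (25, 7) = (1, 7)
  bit 2 = 1: acc = (1, 7) + (7, 9) = (5, 11)
  bit 3 = 0: acc unchanged = (5, 11)
  bit 4 = 1: acc = (5, 11) + (13, 1) = (18, 27)

23P = (18, 27)


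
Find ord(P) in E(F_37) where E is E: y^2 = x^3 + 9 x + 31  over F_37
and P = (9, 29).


Compute successive multiples of P until we hit O:
  1P = (9, 29)
  2P = (15, 10)
  3P = (22, 6)
  4P = (3, 23)
  5P = (26, 28)
  6P = (23, 11)
  7P = (21, 34)
  8P = (10, 23)
  ... (continuing to 35P)
  35P = O

ord(P) = 35


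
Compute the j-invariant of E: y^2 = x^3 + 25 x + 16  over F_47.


Delta = -16(4 a^3 + 27 b^2) mod 47 = 18
-1728 * (4 a)^3 = -1728 * (4*25)^3 mod 47 = 26
j = 26 * 18^(-1) mod 47 = 38

j = 38 (mod 47)


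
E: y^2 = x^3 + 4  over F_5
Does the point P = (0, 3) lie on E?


Check whether y^2 = x^3 + 0 x + 4 (mod 5) for (x, y) = (0, 3).
LHS: y^2 = 3^2 mod 5 = 4
RHS: x^3 + 0 x + 4 = 0^3 + 0*0 + 4 mod 5 = 4
LHS = RHS

Yes, on the curve


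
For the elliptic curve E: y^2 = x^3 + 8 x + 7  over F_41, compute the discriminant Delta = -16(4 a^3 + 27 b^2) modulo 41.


4 a^3 + 27 b^2 = 4*8^3 + 27*7^2 = 2048 + 1323 = 3371
Delta = -16 * (3371) = -53936
Delta mod 41 = 20

Delta = 20 (mod 41)


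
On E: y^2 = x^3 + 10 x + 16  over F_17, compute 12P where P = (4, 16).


k = 12 = 1100_2 (binary, LSB first: 0011)
Double-and-add from P = (4, 16):
  bit 0 = 0: acc unchanged = O
  bit 1 = 0: acc unchanged = O
  bit 2 = 1: acc = O + (9, 6) = (9, 6)
  bit 3 = 1: acc = (9, 6) + (8, 8) = (4, 1)

12P = (4, 1)


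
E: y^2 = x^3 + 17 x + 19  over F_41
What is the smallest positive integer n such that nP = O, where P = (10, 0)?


Compute successive multiples of P until we hit O:
  1P = (10, 0)
  2P = O

ord(P) = 2


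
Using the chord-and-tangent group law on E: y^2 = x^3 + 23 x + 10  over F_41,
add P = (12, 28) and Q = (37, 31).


P != Q, so use the chord formula.
s = (y2 - y1) / (x2 - x1) = (3) / (25) mod 41 = 28
x3 = s^2 - x1 - x2 mod 41 = 28^2 - 12 - 37 = 38
y3 = s (x1 - x3) - y1 mod 41 = 28 * (12 - 38) - 28 = 23

P + Q = (38, 23)


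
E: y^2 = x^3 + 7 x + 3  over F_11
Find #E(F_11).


For each x in F_11, count y with y^2 = x^3 + 7 x + 3 mod 11:
  x = 0: RHS = 3, y in [5, 6]  -> 2 point(s)
  x = 1: RHS = 0, y in [0]  -> 1 point(s)
  x = 2: RHS = 3, y in [5, 6]  -> 2 point(s)
  x = 5: RHS = 9, y in [3, 8]  -> 2 point(s)
  x = 9: RHS = 3, y in [5, 6]  -> 2 point(s)
Affine points: 9. Add the point at infinity: total = 10.

#E(F_11) = 10


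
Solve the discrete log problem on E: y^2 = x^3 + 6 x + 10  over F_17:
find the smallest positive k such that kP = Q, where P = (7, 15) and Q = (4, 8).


Enumerate multiples of P until we hit Q = (4, 8):
  1P = (7, 15)
  2P = (3, 2)
  3P = (8, 3)
  4P = (10, 4)
  5P = (4, 8)
Match found at i = 5.

k = 5


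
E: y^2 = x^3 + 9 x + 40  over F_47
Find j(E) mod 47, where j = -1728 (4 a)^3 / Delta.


Delta = -16(4 a^3 + 27 b^2) mod 47 = 44
-1728 * (4 a)^3 = -1728 * (4*9)^3 mod 47 = 23
j = 23 * 44^(-1) mod 47 = 8

j = 8 (mod 47)


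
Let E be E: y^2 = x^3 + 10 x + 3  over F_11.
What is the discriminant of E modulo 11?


4 a^3 + 27 b^2 = 4*10^3 + 27*3^2 = 4000 + 243 = 4243
Delta = -16 * (4243) = -67888
Delta mod 11 = 4

Delta = 4 (mod 11)


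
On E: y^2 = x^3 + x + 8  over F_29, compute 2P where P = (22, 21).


Doubling: s = (3 x1^2 + a) / (2 y1)
s = (3*22^2 + 1) / (2*21) mod 29 = 27
x3 = s^2 - 2 x1 mod 29 = 27^2 - 2*22 = 18
y3 = s (x1 - x3) - y1 mod 29 = 27 * (22 - 18) - 21 = 0

2P = (18, 0)


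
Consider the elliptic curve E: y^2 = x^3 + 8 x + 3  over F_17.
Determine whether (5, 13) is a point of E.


Check whether y^2 = x^3 + 8 x + 3 (mod 17) for (x, y) = (5, 13).
LHS: y^2 = 13^2 mod 17 = 16
RHS: x^3 + 8 x + 3 = 5^3 + 8*5 + 3 mod 17 = 15
LHS != RHS

No, not on the curve


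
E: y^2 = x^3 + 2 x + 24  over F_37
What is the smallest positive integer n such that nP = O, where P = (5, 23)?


Compute successive multiples of P until we hit O:
  1P = (5, 23)
  2P = (23, 8)
  3P = (21, 15)
  4P = (2, 31)
  5P = (33, 27)
  6P = (33, 10)
  7P = (2, 6)
  8P = (21, 22)
  ... (continuing to 11P)
  11P = O

ord(P) = 11


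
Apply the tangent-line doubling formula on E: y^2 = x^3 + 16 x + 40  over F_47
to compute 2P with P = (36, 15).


Doubling: s = (3 x1^2 + a) / (2 y1)
s = (3*36^2 + 16) / (2*15) mod 47 = 33
x3 = s^2 - 2 x1 mod 47 = 33^2 - 2*36 = 30
y3 = s (x1 - x3) - y1 mod 47 = 33 * (36 - 30) - 15 = 42

2P = (30, 42)


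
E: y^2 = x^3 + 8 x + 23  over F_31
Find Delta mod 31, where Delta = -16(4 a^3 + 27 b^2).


4 a^3 + 27 b^2 = 4*8^3 + 27*23^2 = 2048 + 14283 = 16331
Delta = -16 * (16331) = -261296
Delta mod 31 = 3

Delta = 3 (mod 31)


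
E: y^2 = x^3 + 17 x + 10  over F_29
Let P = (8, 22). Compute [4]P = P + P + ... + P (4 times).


k = 4 = 100_2 (binary, LSB first: 001)
Double-and-add from P = (8, 22):
  bit 0 = 0: acc unchanged = O
  bit 1 = 0: acc unchanged = O
  bit 2 = 1: acc = O + (14, 18) = (14, 18)

4P = (14, 18)


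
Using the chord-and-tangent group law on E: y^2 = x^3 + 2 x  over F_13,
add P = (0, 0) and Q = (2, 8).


P != Q, so use the chord formula.
s = (y2 - y1) / (x2 - x1) = (8) / (2) mod 13 = 4
x3 = s^2 - x1 - x2 mod 13 = 4^2 - 0 - 2 = 1
y3 = s (x1 - x3) - y1 mod 13 = 4 * (0 - 1) - 0 = 9

P + Q = (1, 9)


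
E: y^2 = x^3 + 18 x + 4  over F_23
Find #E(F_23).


For each x in F_23, count y with y^2 = x^3 + 18 x + 4 mod 23:
  x = 0: RHS = 4, y in [2, 21]  -> 2 point(s)
  x = 1: RHS = 0, y in [0]  -> 1 point(s)
  x = 2: RHS = 2, y in [5, 18]  -> 2 point(s)
  x = 3: RHS = 16, y in [4, 19]  -> 2 point(s)
  x = 4: RHS = 2, y in [5, 18]  -> 2 point(s)
  x = 5: RHS = 12, y in [9, 14]  -> 2 point(s)
  x = 6: RHS = 6, y in [11, 12]  -> 2 point(s)
  x = 7: RHS = 13, y in [6, 17]  -> 2 point(s)
  x = 8: RHS = 16, y in [4, 19]  -> 2 point(s)
  x = 12: RHS = 16, y in [4, 19]  -> 2 point(s)
  x = 16: RHS = 18, y in [8, 15]  -> 2 point(s)
  x = 17: RHS = 2, y in [5, 18]  -> 2 point(s)
  x = 19: RHS = 6, y in [11, 12]  -> 2 point(s)
  x = 21: RHS = 6, y in [11, 12]  -> 2 point(s)
  x = 22: RHS = 8, y in [10, 13]  -> 2 point(s)
Affine points: 29. Add the point at infinity: total = 30.

#E(F_23) = 30


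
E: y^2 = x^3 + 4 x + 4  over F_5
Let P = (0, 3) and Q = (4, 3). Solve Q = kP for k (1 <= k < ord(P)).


Enumerate multiples of P until we hit Q = (4, 3):
  1P = (0, 3)
  2P = (1, 3)
  3P = (4, 2)
  4P = (2, 0)
  5P = (4, 3)
Match found at i = 5.

k = 5


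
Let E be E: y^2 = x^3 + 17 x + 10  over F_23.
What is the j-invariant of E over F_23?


Delta = -16(4 a^3 + 27 b^2) mod 23 = 18
-1728 * (4 a)^3 = -1728 * (4*17)^3 mod 23 = 3
j = 3 * 18^(-1) mod 23 = 4

j = 4 (mod 23)


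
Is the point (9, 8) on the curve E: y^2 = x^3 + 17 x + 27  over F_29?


Check whether y^2 = x^3 + 17 x + 27 (mod 29) for (x, y) = (9, 8).
LHS: y^2 = 8^2 mod 29 = 6
RHS: x^3 + 17 x + 27 = 9^3 + 17*9 + 27 mod 29 = 10
LHS != RHS

No, not on the curve


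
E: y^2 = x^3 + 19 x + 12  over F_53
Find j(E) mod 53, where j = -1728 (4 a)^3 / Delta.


Delta = -16(4 a^3 + 27 b^2) mod 53 = 37
-1728 * (4 a)^3 = -1728 * (4*19)^3 mod 53 = 47
j = 47 * 37^(-1) mod 53 = 7

j = 7 (mod 53)


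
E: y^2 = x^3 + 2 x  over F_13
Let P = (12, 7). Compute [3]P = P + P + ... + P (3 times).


k = 3 = 11_2 (binary, LSB first: 11)
Double-and-add from P = (12, 7):
  bit 0 = 1: acc = O + (12, 7) = (12, 7)
  bit 1 = 1: acc = (12, 7) + (1, 9) = (1, 4)

3P = (1, 4)


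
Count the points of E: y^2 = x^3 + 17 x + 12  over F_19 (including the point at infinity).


For each x in F_19, count y with y^2 = x^3 + 17 x + 12 mod 19:
  x = 1: RHS = 11, y in [7, 12]  -> 2 point(s)
  x = 2: RHS = 16, y in [4, 15]  -> 2 point(s)
  x = 4: RHS = 11, y in [7, 12]  -> 2 point(s)
  x = 6: RHS = 7, y in [8, 11]  -> 2 point(s)
  x = 9: RHS = 1, y in [1, 18]  -> 2 point(s)
  x = 10: RHS = 4, y in [2, 17]  -> 2 point(s)
  x = 12: RHS = 6, y in [5, 14]  -> 2 point(s)
  x = 13: RHS = 17, y in [6, 13]  -> 2 point(s)
  x = 14: RHS = 11, y in [7, 12]  -> 2 point(s)
Affine points: 18. Add the point at infinity: total = 19.

#E(F_19) = 19


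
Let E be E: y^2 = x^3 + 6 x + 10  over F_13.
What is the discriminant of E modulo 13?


4 a^3 + 27 b^2 = 4*6^3 + 27*10^2 = 864 + 2700 = 3564
Delta = -16 * (3564) = -57024
Delta mod 13 = 7

Delta = 7 (mod 13)


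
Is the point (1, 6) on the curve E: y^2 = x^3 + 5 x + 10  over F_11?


Check whether y^2 = x^3 + 5 x + 10 (mod 11) for (x, y) = (1, 6).
LHS: y^2 = 6^2 mod 11 = 3
RHS: x^3 + 5 x + 10 = 1^3 + 5*1 + 10 mod 11 = 5
LHS != RHS

No, not on the curve


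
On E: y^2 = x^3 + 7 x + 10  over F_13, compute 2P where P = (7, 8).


Doubling: s = (3 x1^2 + a) / (2 y1)
s = (3*7^2 + 7) / (2*8) mod 13 = 8
x3 = s^2 - 2 x1 mod 13 = 8^2 - 2*7 = 11
y3 = s (x1 - x3) - y1 mod 13 = 8 * (7 - 11) - 8 = 12

2P = (11, 12)


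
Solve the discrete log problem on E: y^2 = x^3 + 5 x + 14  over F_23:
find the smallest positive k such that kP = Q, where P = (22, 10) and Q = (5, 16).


Enumerate multiples of P until we hit Q = (5, 16):
  1P = (22, 10)
  2P = (4, 11)
  3P = (9, 11)
  4P = (18, 18)
  5P = (10, 12)
  6P = (7, 22)
  7P = (2, 20)
  8P = (5, 16)
Match found at i = 8.

k = 8


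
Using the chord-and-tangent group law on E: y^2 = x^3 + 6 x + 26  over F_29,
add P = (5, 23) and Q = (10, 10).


P != Q, so use the chord formula.
s = (y2 - y1) / (x2 - x1) = (16) / (5) mod 29 = 9
x3 = s^2 - x1 - x2 mod 29 = 9^2 - 5 - 10 = 8
y3 = s (x1 - x3) - y1 mod 29 = 9 * (5 - 8) - 23 = 8

P + Q = (8, 8)


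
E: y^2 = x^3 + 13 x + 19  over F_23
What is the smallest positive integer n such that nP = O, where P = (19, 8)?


Compute successive multiples of P until we hit O:
  1P = (19, 8)
  2P = (14, 1)
  3P = (3, 19)
  4P = (3, 4)
  5P = (14, 22)
  6P = (19, 15)
  7P = O

ord(P) = 7


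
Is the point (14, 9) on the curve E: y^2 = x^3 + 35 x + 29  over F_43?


Check whether y^2 = x^3 + 35 x + 29 (mod 43) for (x, y) = (14, 9).
LHS: y^2 = 9^2 mod 43 = 38
RHS: x^3 + 35 x + 29 = 14^3 + 35*14 + 29 mod 43 = 38
LHS = RHS

Yes, on the curve


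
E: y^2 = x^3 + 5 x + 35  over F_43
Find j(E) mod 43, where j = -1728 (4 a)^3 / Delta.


Delta = -16(4 a^3 + 27 b^2) mod 43 = 42
-1728 * (4 a)^3 = -1728 * (4*5)^3 mod 43 = 27
j = 27 * 42^(-1) mod 43 = 16

j = 16 (mod 43)


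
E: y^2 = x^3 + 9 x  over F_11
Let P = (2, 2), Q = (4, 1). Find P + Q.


P != Q, so use the chord formula.
s = (y2 - y1) / (x2 - x1) = (10) / (2) mod 11 = 5
x3 = s^2 - x1 - x2 mod 11 = 5^2 - 2 - 4 = 8
y3 = s (x1 - x3) - y1 mod 11 = 5 * (2 - 8) - 2 = 1

P + Q = (8, 1)


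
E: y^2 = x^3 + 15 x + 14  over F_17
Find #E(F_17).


For each x in F_17, count y with y^2 = x^3 + 15 x + 14 mod 17:
  x = 1: RHS = 13, y in [8, 9]  -> 2 point(s)
  x = 2: RHS = 1, y in [1, 16]  -> 2 point(s)
  x = 3: RHS = 1, y in [1, 16]  -> 2 point(s)
  x = 4: RHS = 2, y in [6, 11]  -> 2 point(s)
  x = 8: RHS = 0, y in [0]  -> 1 point(s)
  x = 10: RHS = 8, y in [5, 12]  -> 2 point(s)
  x = 12: RHS = 1, y in [1, 16]  -> 2 point(s)
  x = 13: RHS = 9, y in [3, 14]  -> 2 point(s)
  x = 16: RHS = 15, y in [7, 10]  -> 2 point(s)
Affine points: 17. Add the point at infinity: total = 18.

#E(F_17) = 18


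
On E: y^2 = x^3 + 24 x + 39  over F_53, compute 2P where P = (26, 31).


Doubling: s = (3 x1^2 + a) / (2 y1)
s = (3*26^2 + 24) / (2*31) mod 53 = 16
x3 = s^2 - 2 x1 mod 53 = 16^2 - 2*26 = 45
y3 = s (x1 - x3) - y1 mod 53 = 16 * (26 - 45) - 31 = 36

2P = (45, 36)


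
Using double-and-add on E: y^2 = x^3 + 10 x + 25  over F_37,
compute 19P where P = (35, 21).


k = 19 = 10011_2 (binary, LSB first: 11001)
Double-and-add from P = (35, 21):
  bit 0 = 1: acc = O + (35, 21) = (35, 21)
  bit 1 = 1: acc = (35, 21) + (13, 24) = (29, 32)
  bit 2 = 0: acc unchanged = (29, 32)
  bit 3 = 0: acc unchanged = (29, 32)
  bit 4 = 1: acc = (29, 32) + (2, 33) = (16, 10)

19P = (16, 10)


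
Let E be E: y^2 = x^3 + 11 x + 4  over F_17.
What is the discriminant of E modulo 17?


4 a^3 + 27 b^2 = 4*11^3 + 27*4^2 = 5324 + 432 = 5756
Delta = -16 * (5756) = -92096
Delta mod 17 = 10

Delta = 10 (mod 17)


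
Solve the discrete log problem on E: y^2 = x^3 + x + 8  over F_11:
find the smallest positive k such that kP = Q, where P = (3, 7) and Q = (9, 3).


Enumerate multiples of P until we hit Q = (9, 3):
  1P = (3, 7)
  2P = (9, 3)
Match found at i = 2.

k = 2


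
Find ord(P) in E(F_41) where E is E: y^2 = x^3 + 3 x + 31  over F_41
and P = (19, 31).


Compute successive multiples of P until we hit O:
  1P = (19, 31)
  2P = (4, 36)
  3P = (9, 34)
  4P = (34, 35)
  5P = (38, 35)
  6P = (23, 7)
  7P = (35, 24)
  8P = (37, 23)
  ... (continuing to 33P)
  33P = O

ord(P) = 33


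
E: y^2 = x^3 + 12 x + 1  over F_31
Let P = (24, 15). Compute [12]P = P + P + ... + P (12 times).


k = 12 = 1100_2 (binary, LSB first: 0011)
Double-and-add from P = (24, 15):
  bit 0 = 0: acc unchanged = O
  bit 1 = 0: acc unchanged = O
  bit 2 = 1: acc = O + (7, 5) = (7, 5)
  bit 3 = 1: acc = (7, 5) + (6, 14) = (6, 17)

12P = (6, 17)


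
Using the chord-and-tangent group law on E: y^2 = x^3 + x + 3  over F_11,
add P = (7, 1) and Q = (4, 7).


P != Q, so use the chord formula.
s = (y2 - y1) / (x2 - x1) = (6) / (8) mod 11 = 9
x3 = s^2 - x1 - x2 mod 11 = 9^2 - 7 - 4 = 4
y3 = s (x1 - x3) - y1 mod 11 = 9 * (7 - 4) - 1 = 4

P + Q = (4, 4)


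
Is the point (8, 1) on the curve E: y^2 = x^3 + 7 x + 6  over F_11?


Check whether y^2 = x^3 + 7 x + 6 (mod 11) for (x, y) = (8, 1).
LHS: y^2 = 1^2 mod 11 = 1
RHS: x^3 + 7 x + 6 = 8^3 + 7*8 + 6 mod 11 = 2
LHS != RHS

No, not on the curve


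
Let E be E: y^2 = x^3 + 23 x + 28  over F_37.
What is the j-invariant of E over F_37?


Delta = -16(4 a^3 + 27 b^2) mod 37 = 24
-1728 * (4 a)^3 = -1728 * (4*23)^3 mod 37 = 31
j = 31 * 24^(-1) mod 37 = 9

j = 9 (mod 37)


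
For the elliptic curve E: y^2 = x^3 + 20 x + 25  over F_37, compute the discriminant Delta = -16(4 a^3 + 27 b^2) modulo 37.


4 a^3 + 27 b^2 = 4*20^3 + 27*25^2 = 32000 + 16875 = 48875
Delta = -16 * (48875) = -782000
Delta mod 37 = 32

Delta = 32 (mod 37)


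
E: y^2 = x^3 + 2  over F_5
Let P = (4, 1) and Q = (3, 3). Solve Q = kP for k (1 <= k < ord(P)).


Enumerate multiples of P until we hit Q = (3, 3):
  1P = (4, 1)
  2P = (3, 3)
Match found at i = 2.

k = 2


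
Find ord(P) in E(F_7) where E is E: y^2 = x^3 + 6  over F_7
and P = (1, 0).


Compute successive multiples of P until we hit O:
  1P = (1, 0)
  2P = O

ord(P) = 2


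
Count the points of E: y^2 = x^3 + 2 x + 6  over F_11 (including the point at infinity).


For each x in F_11, count y with y^2 = x^3 + 2 x + 6 mod 11:
  x = 1: RHS = 9, y in [3, 8]  -> 2 point(s)
  x = 4: RHS = 1, y in [1, 10]  -> 2 point(s)
  x = 5: RHS = 9, y in [3, 8]  -> 2 point(s)
  x = 6: RHS = 3, y in [5, 6]  -> 2 point(s)
  x = 7: RHS = 0, y in [0]  -> 1 point(s)
  x = 9: RHS = 5, y in [4, 7]  -> 2 point(s)
  x = 10: RHS = 3, y in [5, 6]  -> 2 point(s)
Affine points: 13. Add the point at infinity: total = 14.

#E(F_11) = 14


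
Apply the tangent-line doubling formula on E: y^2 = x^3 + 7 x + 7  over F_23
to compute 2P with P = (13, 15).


Doubling: s = (3 x1^2 + a) / (2 y1)
s = (3*13^2 + 7) / (2*15) mod 23 = 11
x3 = s^2 - 2 x1 mod 23 = 11^2 - 2*13 = 3
y3 = s (x1 - x3) - y1 mod 23 = 11 * (13 - 3) - 15 = 3

2P = (3, 3)


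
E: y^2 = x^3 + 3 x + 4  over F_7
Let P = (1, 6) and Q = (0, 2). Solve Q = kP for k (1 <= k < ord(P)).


Enumerate multiples of P until we hit Q = (0, 2):
  1P = (1, 6)
  2P = (0, 5)
  3P = (0, 2)
Match found at i = 3.

k = 3


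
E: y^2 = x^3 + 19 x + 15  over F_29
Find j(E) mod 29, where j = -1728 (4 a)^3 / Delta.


Delta = -16(4 a^3 + 27 b^2) mod 29 = 5
-1728 * (4 a)^3 = -1728 * (4*19)^3 mod 29 = 7
j = 7 * 5^(-1) mod 29 = 13

j = 13 (mod 29)


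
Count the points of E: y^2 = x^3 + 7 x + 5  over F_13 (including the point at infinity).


For each x in F_13, count y with y^2 = x^3 + 7 x + 5 mod 13:
  x = 1: RHS = 0, y in [0]  -> 1 point(s)
  x = 2: RHS = 1, y in [1, 12]  -> 2 point(s)
  x = 3: RHS = 1, y in [1, 12]  -> 2 point(s)
  x = 5: RHS = 9, y in [3, 10]  -> 2 point(s)
  x = 6: RHS = 3, y in [4, 9]  -> 2 point(s)
  x = 8: RHS = 1, y in [1, 12]  -> 2 point(s)
  x = 9: RHS = 4, y in [2, 11]  -> 2 point(s)
  x = 10: RHS = 9, y in [3, 10]  -> 2 point(s)
  x = 11: RHS = 9, y in [3, 10]  -> 2 point(s)
  x = 12: RHS = 10, y in [6, 7]  -> 2 point(s)
Affine points: 19. Add the point at infinity: total = 20.

#E(F_13) = 20


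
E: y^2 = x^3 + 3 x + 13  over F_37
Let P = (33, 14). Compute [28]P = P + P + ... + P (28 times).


k = 28 = 11100_2 (binary, LSB first: 00111)
Double-and-add from P = (33, 14):
  bit 0 = 0: acc unchanged = O
  bit 1 = 0: acc unchanged = O
  bit 2 = 1: acc = O + (3, 30) = (3, 30)
  bit 3 = 1: acc = (3, 30) + (22, 16) = (19, 11)
  bit 4 = 1: acc = (19, 11) + (18, 4) = (12, 1)

28P = (12, 1)


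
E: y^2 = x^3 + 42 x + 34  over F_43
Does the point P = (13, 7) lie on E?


Check whether y^2 = x^3 + 42 x + 34 (mod 43) for (x, y) = (13, 7).
LHS: y^2 = 7^2 mod 43 = 6
RHS: x^3 + 42 x + 34 = 13^3 + 42*13 + 34 mod 43 = 25
LHS != RHS

No, not on the curve


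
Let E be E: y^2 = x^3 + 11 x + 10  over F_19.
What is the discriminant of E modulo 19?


4 a^3 + 27 b^2 = 4*11^3 + 27*10^2 = 5324 + 2700 = 8024
Delta = -16 * (8024) = -128384
Delta mod 19 = 18

Delta = 18 (mod 19)


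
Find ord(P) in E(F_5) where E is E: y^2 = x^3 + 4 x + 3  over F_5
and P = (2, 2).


Compute successive multiples of P until we hit O:
  1P = (2, 2)
  2P = (2, 3)
  3P = O

ord(P) = 3


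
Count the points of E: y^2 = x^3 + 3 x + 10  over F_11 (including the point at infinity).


For each x in F_11, count y with y^2 = x^3 + 3 x + 10 mod 11:
  x = 1: RHS = 3, y in [5, 6]  -> 2 point(s)
  x = 4: RHS = 9, y in [3, 8]  -> 2 point(s)
  x = 7: RHS = 0, y in [0]  -> 1 point(s)
Affine points: 5. Add the point at infinity: total = 6.

#E(F_11) = 6


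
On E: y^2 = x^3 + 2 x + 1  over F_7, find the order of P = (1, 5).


Compute successive multiples of P until we hit O:
  1P = (1, 5)
  2P = (0, 6)
  3P = (0, 1)
  4P = (1, 2)
  5P = O

ord(P) = 5


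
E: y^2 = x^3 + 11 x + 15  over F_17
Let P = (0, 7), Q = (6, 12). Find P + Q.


P != Q, so use the chord formula.
s = (y2 - y1) / (x2 - x1) = (5) / (6) mod 17 = 15
x3 = s^2 - x1 - x2 mod 17 = 15^2 - 0 - 6 = 15
y3 = s (x1 - x3) - y1 mod 17 = 15 * (0 - 15) - 7 = 6

P + Q = (15, 6)


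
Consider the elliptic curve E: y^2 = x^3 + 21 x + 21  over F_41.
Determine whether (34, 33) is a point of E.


Check whether y^2 = x^3 + 21 x + 21 (mod 41) for (x, y) = (34, 33).
LHS: y^2 = 33^2 mod 41 = 23
RHS: x^3 + 21 x + 21 = 34^3 + 21*34 + 21 mod 41 = 23
LHS = RHS

Yes, on the curve


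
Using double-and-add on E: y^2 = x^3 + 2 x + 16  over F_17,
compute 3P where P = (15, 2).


k = 3 = 11_2 (binary, LSB first: 11)
Double-and-add from P = (15, 2):
  bit 0 = 1: acc = O + (15, 2) = (15, 2)
  bit 1 = 1: acc = (15, 2) + (12, 0) = (15, 15)

3P = (15, 15)


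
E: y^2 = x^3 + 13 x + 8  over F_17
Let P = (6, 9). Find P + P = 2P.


Doubling: s = (3 x1^2 + a) / (2 y1)
s = (3*6^2 + 13) / (2*9) mod 17 = 2
x3 = s^2 - 2 x1 mod 17 = 2^2 - 2*6 = 9
y3 = s (x1 - x3) - y1 mod 17 = 2 * (6 - 9) - 9 = 2

2P = (9, 2)


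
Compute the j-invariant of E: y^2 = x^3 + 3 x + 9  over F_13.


Delta = -16(4 a^3 + 27 b^2) mod 13 = 5
-1728 * (4 a)^3 = -1728 * (4*3)^3 mod 13 = 12
j = 12 * 5^(-1) mod 13 = 5

j = 5 (mod 13)


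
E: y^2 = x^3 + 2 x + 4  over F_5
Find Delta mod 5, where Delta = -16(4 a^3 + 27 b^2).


4 a^3 + 27 b^2 = 4*2^3 + 27*4^2 = 32 + 432 = 464
Delta = -16 * (464) = -7424
Delta mod 5 = 1

Delta = 1 (mod 5)


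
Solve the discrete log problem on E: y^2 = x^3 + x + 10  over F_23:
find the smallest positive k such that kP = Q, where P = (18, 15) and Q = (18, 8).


Enumerate multiples of P until we hit Q = (18, 8):
  1P = (18, 15)
  2P = (11, 15)
  3P = (17, 8)
  4P = (14, 13)
  5P = (20, 7)
  6P = (1, 9)
  7P = (5, 18)
  8P = (4, 3)
  9P = (13, 9)
  10P = (10, 13)
  11P = (8, 22)
  12P = (6, 18)
  13P = (12, 18)
  14P = (22, 10)
  15P = (9, 14)
  16P = (21, 0)
  17P = (9, 9)
  18P = (22, 13)
  19P = (12, 5)
  20P = (6, 5)
  21P = (8, 1)
  22P = (10, 10)
  23P = (13, 14)
  24P = (4, 20)
  25P = (5, 5)
  26P = (1, 14)
  27P = (20, 16)
  28P = (14, 10)
  29P = (17, 15)
  30P = (11, 8)
  31P = (18, 8)
Match found at i = 31.

k = 31


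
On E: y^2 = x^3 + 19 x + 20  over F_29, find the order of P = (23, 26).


Compute successive multiples of P until we hit O:
  1P = (23, 26)
  2P = (21, 9)
  3P = (21, 20)
  4P = (23, 3)
  5P = O

ord(P) = 5


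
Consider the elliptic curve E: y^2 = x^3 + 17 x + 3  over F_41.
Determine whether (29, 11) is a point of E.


Check whether y^2 = x^3 + 17 x + 3 (mod 41) for (x, y) = (29, 11).
LHS: y^2 = 11^2 mod 41 = 39
RHS: x^3 + 17 x + 3 = 29^3 + 17*29 + 3 mod 41 = 39
LHS = RHS

Yes, on the curve


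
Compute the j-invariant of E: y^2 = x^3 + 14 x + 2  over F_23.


Delta = -16(4 a^3 + 27 b^2) mod 23 = 9
-1728 * (4 a)^3 = -1728 * (4*14)^3 mod 23 = 13
j = 13 * 9^(-1) mod 23 = 4

j = 4 (mod 23)


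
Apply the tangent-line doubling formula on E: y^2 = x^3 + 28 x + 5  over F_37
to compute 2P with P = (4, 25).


Doubling: s = (3 x1^2 + a) / (2 y1)
s = (3*4^2 + 28) / (2*25) mod 37 = 3
x3 = s^2 - 2 x1 mod 37 = 3^2 - 2*4 = 1
y3 = s (x1 - x3) - y1 mod 37 = 3 * (4 - 1) - 25 = 21

2P = (1, 21)


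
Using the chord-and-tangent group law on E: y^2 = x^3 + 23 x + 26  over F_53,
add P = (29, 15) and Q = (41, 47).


P != Q, so use the chord formula.
s = (y2 - y1) / (x2 - x1) = (32) / (12) mod 53 = 38
x3 = s^2 - x1 - x2 mod 53 = 38^2 - 29 - 41 = 49
y3 = s (x1 - x3) - y1 mod 53 = 38 * (29 - 49) - 15 = 20

P + Q = (49, 20)


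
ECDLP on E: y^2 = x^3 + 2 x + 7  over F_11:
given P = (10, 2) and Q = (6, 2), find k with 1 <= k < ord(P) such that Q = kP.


Enumerate multiples of P until we hit Q = (6, 2):
  1P = (10, 2)
  2P = (7, 10)
  3P = (6, 2)
Match found at i = 3.

k = 3


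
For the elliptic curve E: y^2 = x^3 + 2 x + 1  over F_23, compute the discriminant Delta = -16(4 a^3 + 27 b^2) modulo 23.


4 a^3 + 27 b^2 = 4*2^3 + 27*1^2 = 32 + 27 = 59
Delta = -16 * (59) = -944
Delta mod 23 = 22

Delta = 22 (mod 23)


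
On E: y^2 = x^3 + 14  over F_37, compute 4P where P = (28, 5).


k = 4 = 100_2 (binary, LSB first: 001)
Double-and-add from P = (28, 5):
  bit 0 = 0: acc unchanged = O
  bit 1 = 0: acc unchanged = O
  bit 2 = 1: acc = O + (21, 5) = (21, 5)

4P = (21, 5)


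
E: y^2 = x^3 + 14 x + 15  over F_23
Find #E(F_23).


For each x in F_23, count y with y^2 = x^3 + 14 x + 15 mod 23:
  x = 5: RHS = 3, y in [7, 16]  -> 2 point(s)
  x = 6: RHS = 16, y in [4, 19]  -> 2 point(s)
  x = 8: RHS = 18, y in [8, 15]  -> 2 point(s)
  x = 12: RHS = 2, y in [5, 18]  -> 2 point(s)
  x = 13: RHS = 2, y in [5, 18]  -> 2 point(s)
  x = 15: RHS = 12, y in [9, 14]  -> 2 point(s)
  x = 18: RHS = 4, y in [2, 21]  -> 2 point(s)
  x = 21: RHS = 2, y in [5, 18]  -> 2 point(s)
  x = 22: RHS = 0, y in [0]  -> 1 point(s)
Affine points: 17. Add the point at infinity: total = 18.

#E(F_23) = 18


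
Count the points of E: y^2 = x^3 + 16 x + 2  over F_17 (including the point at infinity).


For each x in F_17, count y with y^2 = x^3 + 16 x + 2 mod 17:
  x = 0: RHS = 2, y in [6, 11]  -> 2 point(s)
  x = 1: RHS = 2, y in [6, 11]  -> 2 point(s)
  x = 2: RHS = 8, y in [5, 12]  -> 2 point(s)
  x = 3: RHS = 9, y in [3, 14]  -> 2 point(s)
  x = 6: RHS = 8, y in [5, 12]  -> 2 point(s)
  x = 7: RHS = 15, y in [7, 10]  -> 2 point(s)
  x = 8: RHS = 13, y in [8, 9]  -> 2 point(s)
  x = 9: RHS = 8, y in [5, 12]  -> 2 point(s)
  x = 11: RHS = 13, y in [8, 9]  -> 2 point(s)
  x = 12: RHS = 1, y in [1, 16]  -> 2 point(s)
  x = 15: RHS = 13, y in [8, 9]  -> 2 point(s)
  x = 16: RHS = 2, y in [6, 11]  -> 2 point(s)
Affine points: 24. Add the point at infinity: total = 25.

#E(F_17) = 25


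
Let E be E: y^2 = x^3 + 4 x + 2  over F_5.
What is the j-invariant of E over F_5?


Delta = -16(4 a^3 + 27 b^2) mod 5 = 1
-1728 * (4 a)^3 = -1728 * (4*4)^3 mod 5 = 2
j = 2 * 1^(-1) mod 5 = 2

j = 2 (mod 5)


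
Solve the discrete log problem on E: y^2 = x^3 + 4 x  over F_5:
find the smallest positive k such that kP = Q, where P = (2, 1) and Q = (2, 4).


Enumerate multiples of P until we hit Q = (2, 4):
  1P = (2, 1)
  2P = (0, 0)
  3P = (2, 4)
Match found at i = 3.

k = 3


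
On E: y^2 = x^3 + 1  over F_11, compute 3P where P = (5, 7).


k = 3 = 11_2 (binary, LSB first: 11)
Double-and-add from P = (5, 7):
  bit 0 = 1: acc = O + (5, 7) = (5, 7)
  bit 1 = 1: acc = (5, 7) + (10, 0) = (5, 4)

3P = (5, 4)


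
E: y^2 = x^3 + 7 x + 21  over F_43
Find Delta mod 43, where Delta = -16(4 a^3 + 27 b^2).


4 a^3 + 27 b^2 = 4*7^3 + 27*21^2 = 1372 + 11907 = 13279
Delta = -16 * (13279) = -212464
Delta mod 43 = 42

Delta = 42 (mod 43)


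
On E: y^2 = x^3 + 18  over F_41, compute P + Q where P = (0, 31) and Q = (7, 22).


P != Q, so use the chord formula.
s = (y2 - y1) / (x2 - x1) = (32) / (7) mod 41 = 28
x3 = s^2 - x1 - x2 mod 41 = 28^2 - 0 - 7 = 39
y3 = s (x1 - x3) - y1 mod 41 = 28 * (0 - 39) - 31 = 25

P + Q = (39, 25)


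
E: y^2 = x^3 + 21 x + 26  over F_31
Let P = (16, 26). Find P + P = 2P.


Doubling: s = (3 x1^2 + a) / (2 y1)
s = (3*16^2 + 21) / (2*26) mod 31 = 11
x3 = s^2 - 2 x1 mod 31 = 11^2 - 2*16 = 27
y3 = s (x1 - x3) - y1 mod 31 = 11 * (16 - 27) - 26 = 8

2P = (27, 8)


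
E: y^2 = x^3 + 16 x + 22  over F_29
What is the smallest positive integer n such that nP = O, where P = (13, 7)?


Compute successive multiples of P until we hit O:
  1P = (13, 7)
  2P = (7, 10)
  3P = (2, 2)
  4P = (19, 14)
  5P = (4, 18)
  6P = (16, 16)
  7P = (9, 5)
  8P = (0, 14)
  ... (continuing to 38P)
  38P = O

ord(P) = 38


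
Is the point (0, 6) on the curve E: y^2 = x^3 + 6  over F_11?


Check whether y^2 = x^3 + 0 x + 6 (mod 11) for (x, y) = (0, 6).
LHS: y^2 = 6^2 mod 11 = 3
RHS: x^3 + 0 x + 6 = 0^3 + 0*0 + 6 mod 11 = 6
LHS != RHS

No, not on the curve


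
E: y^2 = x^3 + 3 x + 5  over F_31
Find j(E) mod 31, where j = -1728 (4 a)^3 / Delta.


Delta = -16(4 a^3 + 27 b^2) mod 31 = 27
-1728 * (4 a)^3 = -1728 * (4*3)^3 mod 31 = 29
j = 29 * 27^(-1) mod 31 = 16

j = 16 (mod 31)


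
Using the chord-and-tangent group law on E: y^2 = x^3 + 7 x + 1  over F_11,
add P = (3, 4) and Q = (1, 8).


P != Q, so use the chord formula.
s = (y2 - y1) / (x2 - x1) = (4) / (9) mod 11 = 9
x3 = s^2 - x1 - x2 mod 11 = 9^2 - 3 - 1 = 0
y3 = s (x1 - x3) - y1 mod 11 = 9 * (3 - 0) - 4 = 1

P + Q = (0, 1)


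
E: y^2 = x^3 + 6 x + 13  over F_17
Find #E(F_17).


For each x in F_17, count y with y^2 = x^3 + 6 x + 13 mod 17:
  x = 0: RHS = 13, y in [8, 9]  -> 2 point(s)
  x = 2: RHS = 16, y in [4, 13]  -> 2 point(s)
  x = 4: RHS = 16, y in [4, 13]  -> 2 point(s)
  x = 5: RHS = 15, y in [7, 10]  -> 2 point(s)
  x = 10: RHS = 2, y in [6, 11]  -> 2 point(s)
  x = 11: RHS = 16, y in [4, 13]  -> 2 point(s)
  x = 14: RHS = 2, y in [6, 11]  -> 2 point(s)
Affine points: 14. Add the point at infinity: total = 15.

#E(F_17) = 15


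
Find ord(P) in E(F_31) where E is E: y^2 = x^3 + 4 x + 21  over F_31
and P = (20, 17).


Compute successive multiples of P until we hit O:
  1P = (20, 17)
  2P = (11, 30)
  3P = (4, 15)
  4P = (23, 2)
  5P = (13, 10)
  6P = (30, 4)
  7P = (14, 0)
  8P = (30, 27)
  ... (continuing to 14P)
  14P = O

ord(P) = 14


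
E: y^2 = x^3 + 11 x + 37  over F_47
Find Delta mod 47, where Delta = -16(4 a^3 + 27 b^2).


4 a^3 + 27 b^2 = 4*11^3 + 27*37^2 = 5324 + 36963 = 42287
Delta = -16 * (42287) = -676592
Delta mod 47 = 20

Delta = 20 (mod 47)


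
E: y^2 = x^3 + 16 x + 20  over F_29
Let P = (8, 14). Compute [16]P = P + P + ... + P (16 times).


k = 16 = 10000_2 (binary, LSB first: 00001)
Double-and-add from P = (8, 14):
  bit 0 = 0: acc unchanged = O
  bit 1 = 0: acc unchanged = O
  bit 2 = 0: acc unchanged = O
  bit 3 = 0: acc unchanged = O
  bit 4 = 1: acc = O + (27, 26) = (27, 26)

16P = (27, 26)


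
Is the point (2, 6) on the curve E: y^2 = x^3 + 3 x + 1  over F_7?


Check whether y^2 = x^3 + 3 x + 1 (mod 7) for (x, y) = (2, 6).
LHS: y^2 = 6^2 mod 7 = 1
RHS: x^3 + 3 x + 1 = 2^3 + 3*2 + 1 mod 7 = 1
LHS = RHS

Yes, on the curve


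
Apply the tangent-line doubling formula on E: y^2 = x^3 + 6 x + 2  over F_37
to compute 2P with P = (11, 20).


Doubling: s = (3 x1^2 + a) / (2 y1)
s = (3*11^2 + 6) / (2*20) mod 37 = 12
x3 = s^2 - 2 x1 mod 37 = 12^2 - 2*11 = 11
y3 = s (x1 - x3) - y1 mod 37 = 12 * (11 - 11) - 20 = 17

2P = (11, 17)


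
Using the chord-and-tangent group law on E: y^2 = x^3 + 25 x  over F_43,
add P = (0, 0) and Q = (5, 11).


P != Q, so use the chord formula.
s = (y2 - y1) / (x2 - x1) = (11) / (5) mod 43 = 28
x3 = s^2 - x1 - x2 mod 43 = 28^2 - 0 - 5 = 5
y3 = s (x1 - x3) - y1 mod 43 = 28 * (0 - 5) - 0 = 32

P + Q = (5, 32)


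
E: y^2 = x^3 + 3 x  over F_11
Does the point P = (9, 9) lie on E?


Check whether y^2 = x^3 + 3 x + 0 (mod 11) for (x, y) = (9, 9).
LHS: y^2 = 9^2 mod 11 = 4
RHS: x^3 + 3 x + 0 = 9^3 + 3*9 + 0 mod 11 = 8
LHS != RHS

No, not on the curve


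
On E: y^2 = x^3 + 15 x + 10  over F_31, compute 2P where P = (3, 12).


k = 2 = 10_2 (binary, LSB first: 01)
Double-and-add from P = (3, 12):
  bit 0 = 0: acc unchanged = O
  bit 1 = 1: acc = O + (30, 26) = (30, 26)

2P = (30, 26)


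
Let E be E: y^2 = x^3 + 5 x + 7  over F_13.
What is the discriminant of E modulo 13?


4 a^3 + 27 b^2 = 4*5^3 + 27*7^2 = 500 + 1323 = 1823
Delta = -16 * (1823) = -29168
Delta mod 13 = 4

Delta = 4 (mod 13)


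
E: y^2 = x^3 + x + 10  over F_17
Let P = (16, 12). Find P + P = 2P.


Doubling: s = (3 x1^2 + a) / (2 y1)
s = (3*16^2 + 1) / (2*12) mod 17 = 3
x3 = s^2 - 2 x1 mod 17 = 3^2 - 2*16 = 11
y3 = s (x1 - x3) - y1 mod 17 = 3 * (16 - 11) - 12 = 3

2P = (11, 3)


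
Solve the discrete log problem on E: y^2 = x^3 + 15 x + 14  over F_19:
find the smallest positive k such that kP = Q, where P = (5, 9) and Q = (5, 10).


Enumerate multiples of P until we hit Q = (5, 10):
  1P = (5, 9)
  2P = (15, 17)
  3P = (8, 0)
  4P = (15, 2)
  5P = (5, 10)
Match found at i = 5.

k = 5


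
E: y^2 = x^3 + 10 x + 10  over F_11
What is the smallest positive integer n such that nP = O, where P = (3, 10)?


Compute successive multiples of P until we hit O:
  1P = (3, 10)
  2P = (9, 2)
  3P = (2, 7)
  4P = (4, 9)
  5P = (5, 3)
  6P = (7, 4)
  7P = (6, 0)
  8P = (7, 7)
  ... (continuing to 14P)
  14P = O

ord(P) = 14


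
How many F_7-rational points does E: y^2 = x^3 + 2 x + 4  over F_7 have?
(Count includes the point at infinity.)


For each x in F_7, count y with y^2 = x^3 + 2 x + 4 mod 7:
  x = 0: RHS = 4, y in [2, 5]  -> 2 point(s)
  x = 1: RHS = 0, y in [0]  -> 1 point(s)
  x = 2: RHS = 2, y in [3, 4]  -> 2 point(s)
  x = 3: RHS = 2, y in [3, 4]  -> 2 point(s)
  x = 6: RHS = 1, y in [1, 6]  -> 2 point(s)
Affine points: 9. Add the point at infinity: total = 10.

#E(F_7) = 10


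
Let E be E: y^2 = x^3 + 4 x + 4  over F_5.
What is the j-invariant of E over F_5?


Delta = -16(4 a^3 + 27 b^2) mod 5 = 2
-1728 * (4 a)^3 = -1728 * (4*4)^3 mod 5 = 2
j = 2 * 2^(-1) mod 5 = 1

j = 1 (mod 5)


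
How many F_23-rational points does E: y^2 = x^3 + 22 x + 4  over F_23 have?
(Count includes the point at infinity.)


For each x in F_23, count y with y^2 = x^3 + 22 x + 4 mod 23:
  x = 0: RHS = 4, y in [2, 21]  -> 2 point(s)
  x = 1: RHS = 4, y in [2, 21]  -> 2 point(s)
  x = 4: RHS = 18, y in [8, 15]  -> 2 point(s)
  x = 5: RHS = 9, y in [3, 20]  -> 2 point(s)
  x = 7: RHS = 18, y in [8, 15]  -> 2 point(s)
  x = 8: RHS = 2, y in [5, 18]  -> 2 point(s)
  x = 11: RHS = 13, y in [6, 17]  -> 2 point(s)
  x = 12: RHS = 18, y in [8, 15]  -> 2 point(s)
  x = 13: RHS = 3, y in [7, 16]  -> 2 point(s)
  x = 15: RHS = 6, y in [11, 12]  -> 2 point(s)
  x = 16: RHS = 13, y in [6, 17]  -> 2 point(s)
  x = 17: RHS = 1, y in [1, 22]  -> 2 point(s)
  x = 19: RHS = 13, y in [6, 17]  -> 2 point(s)
  x = 20: RHS = 3, y in [7, 16]  -> 2 point(s)
  x = 22: RHS = 4, y in [2, 21]  -> 2 point(s)
Affine points: 30. Add the point at infinity: total = 31.

#E(F_23) = 31


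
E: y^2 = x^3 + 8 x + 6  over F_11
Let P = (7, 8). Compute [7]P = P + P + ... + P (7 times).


k = 7 = 111_2 (binary, LSB first: 111)
Double-and-add from P = (7, 8):
  bit 0 = 1: acc = O + (7, 8) = (7, 8)
  bit 1 = 1: acc = (7, 8) + (1, 2) = (4, 6)
  bit 2 = 1: acc = (4, 6) + (9, 9) = (1, 9)

7P = (1, 9)


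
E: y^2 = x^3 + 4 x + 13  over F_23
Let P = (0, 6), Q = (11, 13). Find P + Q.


P != Q, so use the chord formula.
s = (y2 - y1) / (x2 - x1) = (7) / (11) mod 23 = 9
x3 = s^2 - x1 - x2 mod 23 = 9^2 - 0 - 11 = 1
y3 = s (x1 - x3) - y1 mod 23 = 9 * (0 - 1) - 6 = 8

P + Q = (1, 8)


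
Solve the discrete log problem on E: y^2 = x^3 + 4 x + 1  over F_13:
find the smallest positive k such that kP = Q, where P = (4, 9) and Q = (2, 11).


Enumerate multiples of P until we hit Q = (2, 11):
  1P = (4, 9)
  2P = (5, 4)
  3P = (3, 12)
  4P = (2, 11)
Match found at i = 4.

k = 4


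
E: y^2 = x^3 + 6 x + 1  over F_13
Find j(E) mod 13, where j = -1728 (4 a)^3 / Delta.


Delta = -16(4 a^3 + 27 b^2) mod 13 = 5
-1728 * (4 a)^3 = -1728 * (4*6)^3 mod 13 = 5
j = 5 * 5^(-1) mod 13 = 1

j = 1 (mod 13)


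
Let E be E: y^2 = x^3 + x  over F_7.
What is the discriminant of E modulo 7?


4 a^3 + 27 b^2 = 4*1^3 + 27*0^2 = 4 + 0 = 4
Delta = -16 * (4) = -64
Delta mod 7 = 6

Delta = 6 (mod 7)


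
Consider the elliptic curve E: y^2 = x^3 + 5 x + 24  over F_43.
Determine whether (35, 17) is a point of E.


Check whether y^2 = x^3 + 5 x + 24 (mod 43) for (x, y) = (35, 17).
LHS: y^2 = 17^2 mod 43 = 31
RHS: x^3 + 5 x + 24 = 35^3 + 5*35 + 24 mod 43 = 31
LHS = RHS

Yes, on the curve


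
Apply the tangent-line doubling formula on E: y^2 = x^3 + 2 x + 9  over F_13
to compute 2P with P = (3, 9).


Doubling: s = (3 x1^2 + a) / (2 y1)
s = (3*3^2 + 2) / (2*9) mod 13 = 11
x3 = s^2 - 2 x1 mod 13 = 11^2 - 2*3 = 11
y3 = s (x1 - x3) - y1 mod 13 = 11 * (3 - 11) - 9 = 7

2P = (11, 7)


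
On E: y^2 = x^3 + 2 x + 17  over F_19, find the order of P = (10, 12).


Compute successive multiples of P until we hit O:
  1P = (10, 12)
  2P = (6, 13)
  3P = (9, 2)
  4P = (5, 0)
  5P = (9, 17)
  6P = (6, 6)
  7P = (10, 7)
  8P = O

ord(P) = 8


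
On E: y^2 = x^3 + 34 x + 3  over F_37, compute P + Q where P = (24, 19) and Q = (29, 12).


P != Q, so use the chord formula.
s = (y2 - y1) / (x2 - x1) = (30) / (5) mod 37 = 6
x3 = s^2 - x1 - x2 mod 37 = 6^2 - 24 - 29 = 20
y3 = s (x1 - x3) - y1 mod 37 = 6 * (24 - 20) - 19 = 5

P + Q = (20, 5)


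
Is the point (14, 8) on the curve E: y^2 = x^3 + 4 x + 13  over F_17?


Check whether y^2 = x^3 + 4 x + 13 (mod 17) for (x, y) = (14, 8).
LHS: y^2 = 8^2 mod 17 = 13
RHS: x^3 + 4 x + 13 = 14^3 + 4*14 + 13 mod 17 = 8
LHS != RHS

No, not on the curve


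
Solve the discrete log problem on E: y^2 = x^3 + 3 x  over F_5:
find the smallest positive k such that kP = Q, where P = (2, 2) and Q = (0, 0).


Enumerate multiples of P until we hit Q = (0, 0):
  1P = (2, 2)
  2P = (1, 3)
  3P = (3, 4)
  4P = (4, 4)
  5P = (0, 0)
Match found at i = 5.

k = 5


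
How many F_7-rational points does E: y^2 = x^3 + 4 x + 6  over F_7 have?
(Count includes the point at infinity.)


For each x in F_7, count y with y^2 = x^3 + 4 x + 6 mod 7:
  x = 1: RHS = 4, y in [2, 5]  -> 2 point(s)
  x = 2: RHS = 1, y in [1, 6]  -> 2 point(s)
  x = 4: RHS = 2, y in [3, 4]  -> 2 point(s)
  x = 5: RHS = 4, y in [2, 5]  -> 2 point(s)
  x = 6: RHS = 1, y in [1, 6]  -> 2 point(s)
Affine points: 10. Add the point at infinity: total = 11.

#E(F_7) = 11


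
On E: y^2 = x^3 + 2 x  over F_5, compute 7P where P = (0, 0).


k = 7 = 111_2 (binary, LSB first: 111)
Double-and-add from P = (0, 0):
  bit 0 = 1: acc = O + (0, 0) = (0, 0)
  bit 1 = 1: acc = (0, 0) + O = (0, 0)
  bit 2 = 1: acc = (0, 0) + O = (0, 0)

7P = (0, 0)


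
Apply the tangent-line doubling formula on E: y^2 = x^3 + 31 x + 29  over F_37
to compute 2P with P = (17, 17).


Doubling: s = (3 x1^2 + a) / (2 y1)
s = (3*17^2 + 31) / (2*17) mod 37 = 9
x3 = s^2 - 2 x1 mod 37 = 9^2 - 2*17 = 10
y3 = s (x1 - x3) - y1 mod 37 = 9 * (17 - 10) - 17 = 9

2P = (10, 9)


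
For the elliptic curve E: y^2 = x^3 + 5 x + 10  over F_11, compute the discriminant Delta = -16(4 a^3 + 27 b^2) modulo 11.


4 a^3 + 27 b^2 = 4*5^3 + 27*10^2 = 500 + 2700 = 3200
Delta = -16 * (3200) = -51200
Delta mod 11 = 5

Delta = 5 (mod 11)


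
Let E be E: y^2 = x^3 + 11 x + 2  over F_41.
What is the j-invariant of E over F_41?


Delta = -16(4 a^3 + 27 b^2) mod 41 = 8
-1728 * (4 a)^3 = -1728 * (4*11)^3 mod 41 = 2
j = 2 * 8^(-1) mod 41 = 31

j = 31 (mod 41)


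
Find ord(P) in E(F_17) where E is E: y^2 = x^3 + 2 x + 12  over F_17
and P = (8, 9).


Compute successive multiples of P until we hit O:
  1P = (8, 9)
  2P = (16, 3)
  3P = (1, 7)
  4P = (6, 11)
  5P = (4, 4)
  6P = (14, 9)
  7P = (12, 8)
  8P = (13, 5)
  ... (continuing to 18P)
  18P = O

ord(P) = 18


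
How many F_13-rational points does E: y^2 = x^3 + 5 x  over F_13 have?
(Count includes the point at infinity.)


For each x in F_13, count y with y^2 = x^3 + 5 x + 0 mod 13:
  x = 0: RHS = 0, y in [0]  -> 1 point(s)
  x = 3: RHS = 3, y in [4, 9]  -> 2 point(s)
  x = 6: RHS = 12, y in [5, 8]  -> 2 point(s)
  x = 7: RHS = 1, y in [1, 12]  -> 2 point(s)
  x = 10: RHS = 10, y in [6, 7]  -> 2 point(s)
Affine points: 9. Add the point at infinity: total = 10.

#E(F_13) = 10


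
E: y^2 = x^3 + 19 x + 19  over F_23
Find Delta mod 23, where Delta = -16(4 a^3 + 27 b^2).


4 a^3 + 27 b^2 = 4*19^3 + 27*19^2 = 27436 + 9747 = 37183
Delta = -16 * (37183) = -594928
Delta mod 23 = 13

Delta = 13 (mod 23)


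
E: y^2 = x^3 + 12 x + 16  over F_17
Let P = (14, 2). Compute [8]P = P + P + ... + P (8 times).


k = 8 = 1000_2 (binary, LSB first: 0001)
Double-and-add from P = (14, 2):
  bit 0 = 0: acc unchanged = O
  bit 1 = 0: acc unchanged = O
  bit 2 = 0: acc unchanged = O
  bit 3 = 1: acc = O + (11, 0) = (11, 0)

8P = (11, 0)


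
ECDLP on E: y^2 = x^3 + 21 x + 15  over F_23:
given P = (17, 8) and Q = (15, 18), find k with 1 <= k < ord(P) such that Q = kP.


Enumerate multiples of P until we hit Q = (15, 18):
  1P = (17, 8)
  2P = (16, 13)
  3P = (15, 5)
  4P = (22, 19)
  5P = (10, 12)
  6P = (9, 17)
  7P = (13, 22)
  8P = (11, 17)
  9P = (3, 17)
  10P = (4, 5)
  11P = (6, 14)
  12P = (6, 9)
  13P = (4, 18)
  14P = (3, 6)
  15P = (11, 6)
  16P = (13, 1)
  17P = (9, 6)
  18P = (10, 11)
  19P = (22, 4)
  20P = (15, 18)
Match found at i = 20.

k = 20


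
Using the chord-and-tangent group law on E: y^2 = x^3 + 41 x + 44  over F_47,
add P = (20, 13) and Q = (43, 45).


P != Q, so use the chord formula.
s = (y2 - y1) / (x2 - x1) = (32) / (23) mod 47 = 30
x3 = s^2 - x1 - x2 mod 47 = 30^2 - 20 - 43 = 38
y3 = s (x1 - x3) - y1 mod 47 = 30 * (20 - 38) - 13 = 11

P + Q = (38, 11)
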